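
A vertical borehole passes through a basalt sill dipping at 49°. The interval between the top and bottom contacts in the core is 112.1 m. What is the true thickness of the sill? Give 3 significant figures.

True thickness t = h · cos(dip) = 112.1 × cos 49°
t = 112.1 × 0.6561 = 73.544 m

73.5 m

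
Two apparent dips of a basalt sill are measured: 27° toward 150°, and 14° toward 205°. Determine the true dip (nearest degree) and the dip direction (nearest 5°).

Each apparent-dip line lies in the plane. As unit vectors (x east, y north, z up), v₁ plunges 27°→150° and v₂ plunges 14°→205°.
Cross product v₁ × v₂ gives the pole to the plane: n ∝ (0.213, -0.294, 0.708).
tan δ = √(n_x²+n_y²)/n_z = 0.363/0.708, so δ = 27.1°.
Dip direction = azimuth of (n_x, n_y) = atan2(0.213, -0.294) = 144°.

true dip 27°, dip direction 145°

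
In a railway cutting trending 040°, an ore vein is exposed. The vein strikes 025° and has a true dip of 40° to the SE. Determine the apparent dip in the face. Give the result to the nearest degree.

The strike is 025° and the section trends 040°; the acute angle between them is β = 15°.
tan(apparent dip) = tan 40° · sin 15° = 0.2172
α = arctan(0.2172) = 12.25°

12°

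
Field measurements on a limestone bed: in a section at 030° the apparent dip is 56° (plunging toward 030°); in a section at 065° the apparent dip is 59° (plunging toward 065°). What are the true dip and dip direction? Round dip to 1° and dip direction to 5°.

Represent each trace as a vector plunging at its apparent dip toward its trend (east-north-up frame): v₁ = (0.280, 0.484, -0.829), v₂ = (0.467, 0.218, -0.857).
n = v₁ × v₂ = (0.235, 0.147, 0.165) (taken with n_z > 0).
tan δ = √(n_x²+n_y²)/n_z = 0.277/0.165, so δ = 59.2°.
Dip direction = atan2(0.235, 0.147) = 58° (azimuth of n's horizontal projection).

true dip 59°, dip direction 060°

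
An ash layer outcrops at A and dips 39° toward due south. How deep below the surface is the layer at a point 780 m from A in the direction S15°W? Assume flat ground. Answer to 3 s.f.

The hole lies 15° from the dip direction, so the down-dip offset is 780 × cos 15° = 753.42 m.
Depth = down-dip offset × tan(dip) = 753.42 × tan 39° = 753.42 × 0.8098
Depth = 610.11 m

610 m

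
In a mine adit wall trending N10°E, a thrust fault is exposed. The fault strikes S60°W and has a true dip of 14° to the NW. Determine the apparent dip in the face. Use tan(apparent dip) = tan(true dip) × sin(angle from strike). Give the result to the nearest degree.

11°

The strike is S60°W and the section trends N10°E; the acute angle between them is β = 50°.
tan(apparent dip) = tan 14° · sin 50° = 0.1910
apparent dip = arctan 0.1910 = 10.81°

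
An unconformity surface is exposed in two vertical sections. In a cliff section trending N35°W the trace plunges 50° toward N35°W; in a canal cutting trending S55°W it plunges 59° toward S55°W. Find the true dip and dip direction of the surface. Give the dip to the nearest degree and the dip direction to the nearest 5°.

Represent each trace as a vector plunging at its apparent dip toward its trend (east-north-up frame): v₁ = (-0.369, 0.527, -0.766), v₂ = (-0.422, -0.295, -0.857).
Cross product v₁ × v₂ gives the pole to the plane: n ∝ (-0.678, 0.007, 0.331).
Dip δ = arctan(|n_h|/n_z) = arctan(0.678/0.331) = 64.0°.
Dip direction = azimuth of (n_x, n_y) = atan2(-0.678, 0.007) = 271°.

true dip 64°, dip direction 270°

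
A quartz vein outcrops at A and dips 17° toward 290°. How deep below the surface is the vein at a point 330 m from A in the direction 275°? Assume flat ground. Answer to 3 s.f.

97.5 m

The hole lies 15° from the dip direction, so the down-dip offset is 330 × cos 15° = 318.76 m.
Depth = down-dip offset × tan(dip) = 318.76 × tan 17° = 318.76 × 0.3057
Depth = 97.45 m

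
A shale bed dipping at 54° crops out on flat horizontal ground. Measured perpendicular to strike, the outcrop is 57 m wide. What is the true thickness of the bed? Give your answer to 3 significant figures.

46.1 m

True thickness t = w · sin(dip) = 57 × sin 54°
t = 57 × 0.8090 = 46.114 m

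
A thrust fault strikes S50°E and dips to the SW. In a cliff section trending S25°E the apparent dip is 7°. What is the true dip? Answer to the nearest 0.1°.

16.2°

The section is 25° from the strike.
tan(true dip) = tan 7° / sin 25° = 0.2905
true dip = arctan 0.2905 = 16.20°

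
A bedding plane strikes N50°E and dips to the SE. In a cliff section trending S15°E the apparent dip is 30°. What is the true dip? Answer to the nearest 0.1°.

The section is 65° from the strike.
tan(true dip) = tan 30° / sin 65° = 0.6370
δ = arctan(0.6370) = 32.50°

32.5°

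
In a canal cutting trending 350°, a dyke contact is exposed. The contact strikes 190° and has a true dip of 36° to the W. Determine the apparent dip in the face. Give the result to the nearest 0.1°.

The strike is 190° and the section trends 350°; the acute angle between them is β = 20°.
tan α = tan 36° × sin 20° = 0.7265 × 0.3420 = 0.2485
α = arctan(0.2485) = 13.95°

14.0°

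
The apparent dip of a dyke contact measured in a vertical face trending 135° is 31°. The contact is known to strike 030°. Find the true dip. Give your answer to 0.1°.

The section is 75° from the strike.
tan δ = tan α / sin β = tan 31° / sin 75° = 0.6009 / 0.9659 = 0.6221
δ = arctan(0.6221) = 31.88°

31.9°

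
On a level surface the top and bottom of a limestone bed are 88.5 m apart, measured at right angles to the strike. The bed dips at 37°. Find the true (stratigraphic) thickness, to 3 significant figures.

True thickness t = w · sin(dip) = 88.5 × sin 37°
t = 88.5 × 0.6018 = 53.261 m

53.3 m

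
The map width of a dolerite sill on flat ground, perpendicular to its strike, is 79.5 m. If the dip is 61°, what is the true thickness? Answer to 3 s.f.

True thickness t = w · sin(dip) = 79.5 × sin 61°
t = 79.5 × 0.8746 = 69.532 m

69.5 m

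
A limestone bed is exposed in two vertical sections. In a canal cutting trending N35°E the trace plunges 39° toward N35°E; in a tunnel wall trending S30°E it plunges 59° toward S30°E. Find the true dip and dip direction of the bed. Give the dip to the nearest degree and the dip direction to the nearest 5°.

Each apparent-dip line lies in the plane. As unit vectors (x east, y north, z up), v₁ plunges 39°→N35°E and v₂ plunges 59°→S30°E.
Cross product v₁ × v₂ gives the pole to the plane: n ∝ (0.826, -0.220, 0.363).
Dip δ = arctan(|n_h|/n_z) = arctan(0.855/0.363) = 67.0°.
The horizontal component of n points toward azimuth atan2(n_x, n_y) = 105°, the dip direction.

true dip 67°, dip direction 105°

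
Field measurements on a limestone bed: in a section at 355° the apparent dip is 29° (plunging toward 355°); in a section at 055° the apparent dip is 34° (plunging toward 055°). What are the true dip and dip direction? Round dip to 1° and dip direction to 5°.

true dip 36°, dip direction 035°

Represent each trace as a vector plunging at its apparent dip toward its trend (east-north-up frame): v₁ = (-0.076, 0.871, -0.485), v₂ = (0.679, 0.476, -0.559).
Cross product v₁ × v₂ gives the pole to the plane: n ∝ (0.257, 0.372, 0.628).
True dip = arccos(n_z / |n|) = arccos(0.8117) = 35.7°.
Dip direction = azimuth of (n_x, n_y) = atan2(0.257, 0.372) = 35°.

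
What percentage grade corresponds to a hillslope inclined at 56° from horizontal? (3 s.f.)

grade % = 100 × tan 56° = 100 × 1.4826

148%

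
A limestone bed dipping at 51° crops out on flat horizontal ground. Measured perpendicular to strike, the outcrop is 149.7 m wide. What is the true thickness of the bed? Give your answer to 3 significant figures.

True thickness t = w · sin(dip) = 149.7 × sin 51°
t = 149.7 × 0.7771 = 116.339 m

116 m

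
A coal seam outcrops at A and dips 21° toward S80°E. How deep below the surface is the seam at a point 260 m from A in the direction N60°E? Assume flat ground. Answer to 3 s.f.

76.5 m

The hole lies 40° from the dip direction, so the down-dip offset is 260 × cos 40° = 199.17 m.
Depth = down-dip offset × tan(dip) = 199.17 × tan 21° = 199.17 × 0.3839
Depth = 76.45 m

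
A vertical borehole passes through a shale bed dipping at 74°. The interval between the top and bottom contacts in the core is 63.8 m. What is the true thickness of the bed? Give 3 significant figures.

True thickness t = h · cos(dip) = 63.8 × cos 74°
t = 63.8 × 0.2756 = 17.586 m

17.6 m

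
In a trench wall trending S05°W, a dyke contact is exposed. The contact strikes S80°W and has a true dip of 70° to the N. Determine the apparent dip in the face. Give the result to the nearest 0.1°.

69.4°

Angle between strike (S80°W) and section (S05°W): β = 75°.
tan(apparent dip) = tan 70° · sin 75° = 2.6539
α = arctan(2.6539) = 69.35°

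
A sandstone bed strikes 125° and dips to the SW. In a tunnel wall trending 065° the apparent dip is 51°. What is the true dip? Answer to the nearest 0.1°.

The section is 60° from the strike.
tan δ = tan α / sin β = tan 51° / sin 60° = 1.2349 / 0.8660 = 1.4259
δ = arctan(1.4259) = 54.96°

55.0°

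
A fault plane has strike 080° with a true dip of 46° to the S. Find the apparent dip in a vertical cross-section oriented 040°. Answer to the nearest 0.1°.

Angle between strike (080°) and section (040°): β = 40°.
tan α = tan 46° × sin 40° = 1.0355 × 0.6428 = 0.6656
α = arctan(0.6656) = 33.65°

33.6°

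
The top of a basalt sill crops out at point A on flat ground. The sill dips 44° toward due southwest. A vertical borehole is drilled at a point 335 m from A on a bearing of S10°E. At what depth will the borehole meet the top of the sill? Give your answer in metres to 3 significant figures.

186 m

The hole lies 55° from the dip direction, so the down-dip offset is 335 × cos 55° = 192.15 m.
Depth = down-dip offset × tan(dip) = 192.15 × tan 44° = 192.15 × 0.9657
Depth = 185.56 m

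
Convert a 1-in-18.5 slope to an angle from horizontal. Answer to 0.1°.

3.1°

tan θ = 1/18.5 = 0.0541
θ = arctan(0.0541) = 3.09°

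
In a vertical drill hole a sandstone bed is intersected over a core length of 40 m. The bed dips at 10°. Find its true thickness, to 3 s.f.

True thickness t = h · cos(dip) = 40 × cos 10°
t = 40 × 0.9848 = 39.392 m

39.4 m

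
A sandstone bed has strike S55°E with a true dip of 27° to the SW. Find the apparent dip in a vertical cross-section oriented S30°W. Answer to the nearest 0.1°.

26.9°

The section lies 85° from the strike.
tan(apparent dip) = tan 27° · sin 85° = 0.5076
α = arctan(0.5076) = 26.91°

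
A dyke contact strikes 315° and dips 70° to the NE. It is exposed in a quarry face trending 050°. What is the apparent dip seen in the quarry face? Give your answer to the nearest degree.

The strike is 315° and the section trends 050°; the acute angle between them is β = 85°.
tan(apparent dip) = tan 70° · sin 85° = 2.7370
apparent dip = arctan 2.7370 = 69.93°

70°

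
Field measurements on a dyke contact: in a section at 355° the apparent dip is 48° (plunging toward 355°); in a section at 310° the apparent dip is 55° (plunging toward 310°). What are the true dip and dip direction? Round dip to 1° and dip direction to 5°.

Each apparent-dip line lies in the plane. As unit vectors (x east, y north, z up), v₁ plunges 48°→355° and v₂ plunges 55°→310°.
Cross product v₁ × v₂ gives the pole to the plane: n ∝ (-0.272, 0.279, 0.271).
Dip δ = arctan(|n_h|/n_z) = arctan(0.390/0.271) = 55.1°.
Dip direction = atan2(-0.272, 0.279) = 316° (azimuth of n's horizontal projection).

true dip 55°, dip direction 315°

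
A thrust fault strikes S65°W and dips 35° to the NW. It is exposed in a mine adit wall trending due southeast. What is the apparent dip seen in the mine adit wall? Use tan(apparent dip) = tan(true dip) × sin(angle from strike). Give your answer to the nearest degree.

33°

The strike is S65°W and the section trends due southeast; the acute angle between them is β = 70°.
tan α = tan 35° × sin 70° = 0.7002 × 0.9397 = 0.6580
α = arctan(0.6580) = 33.34°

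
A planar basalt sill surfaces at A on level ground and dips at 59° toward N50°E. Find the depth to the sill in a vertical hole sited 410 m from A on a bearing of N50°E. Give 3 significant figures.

The hole is directly down-dip from the outcrop, so the down-dip offset is 410 m.
Depth = down-dip offset × tan(dip) = 410.00 × tan 59° = 410.00 × 1.6643
Depth = 682.35 m

682 m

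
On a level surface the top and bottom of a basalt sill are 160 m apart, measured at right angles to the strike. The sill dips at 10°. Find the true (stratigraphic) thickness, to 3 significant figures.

27.8 m

True thickness t = w · sin(dip) = 160 × sin 10°
t = 160 × 0.1736 = 27.784 m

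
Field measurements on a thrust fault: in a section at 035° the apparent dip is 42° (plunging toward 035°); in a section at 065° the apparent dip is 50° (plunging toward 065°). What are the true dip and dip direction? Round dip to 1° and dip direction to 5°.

true dip 51°, dip direction 075°

Each apparent-dip line lies in the plane. As unit vectors (x east, y north, z up), v₁ plunges 42°→035° and v₂ plunges 50°→065°.
The plane normal is n = v₁ × v₂ ∝ (0.285, 0.063, 0.239).
True dip = arccos(n_z / |n|) = arccos(0.6338) = 50.7°.
Dip direction = atan2(0.285, 0.063) = 77° (azimuth of n's horizontal projection).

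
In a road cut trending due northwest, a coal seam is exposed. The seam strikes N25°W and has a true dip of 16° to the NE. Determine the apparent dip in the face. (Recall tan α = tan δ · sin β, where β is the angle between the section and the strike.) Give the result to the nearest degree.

6°

The section lies 20° from the strike.
tan α = tan 16° × sin 20° = 0.2867 × 0.3420 = 0.0981
α = arctan(0.0981) = 5.60°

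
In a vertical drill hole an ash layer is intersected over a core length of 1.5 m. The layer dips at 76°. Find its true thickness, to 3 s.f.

0.363 m

True thickness t = h · cos(dip) = 1.5 × cos 76°
t = 1.5 × 0.2419 = 0.363 m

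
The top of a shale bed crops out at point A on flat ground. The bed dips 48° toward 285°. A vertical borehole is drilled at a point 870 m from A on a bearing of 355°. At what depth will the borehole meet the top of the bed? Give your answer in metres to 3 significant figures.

The hole lies 70° from the dip direction, so the down-dip offset is 870 × cos 70° = 297.56 m.
Depth = down-dip offset × tan(dip) = 297.56 × tan 48° = 297.56 × 1.1106
Depth = 330.47 m

330 m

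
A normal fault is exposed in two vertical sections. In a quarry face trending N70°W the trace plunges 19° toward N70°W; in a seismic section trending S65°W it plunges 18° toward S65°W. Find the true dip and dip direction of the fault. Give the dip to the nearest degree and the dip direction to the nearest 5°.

true dip 20°, dip direction 270°

Each apparent-dip line lies in the plane. As unit vectors (x east, y north, z up), v₁ plunges 19°→N70°W and v₂ plunges 18°→S65°W.
The plane normal is n = v₁ × v₂ ∝ (-0.231, 0.006, 0.636).
Dip δ = arctan(|n_h|/n_z) = arctan(0.231/0.636) = 20.0°.
Dip direction = azimuth of (n_x, n_y) = atan2(-0.231, 0.006) = 272°.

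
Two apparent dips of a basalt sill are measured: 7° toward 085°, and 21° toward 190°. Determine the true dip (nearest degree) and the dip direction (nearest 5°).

true dip 24°, dip direction 160°

Represent each trace as a vector plunging at its apparent dip toward its trend (east-north-up frame): v₁ = (0.989, 0.087, -0.122), v₂ = (-0.162, -0.919, -0.358).
n = v₁ × v₂ = (0.143, -0.374, 0.895) (taken with n_z > 0).
True dip = arccos(n_z / |n|) = arccos(0.9128) = 24.1°.
The horizontal component of n points toward azimuth atan2(n_x, n_y) = 159°, the dip direction.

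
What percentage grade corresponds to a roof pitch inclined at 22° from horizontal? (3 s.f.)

grade % = 100 × tan 22° = 100 × 0.4040

40.4%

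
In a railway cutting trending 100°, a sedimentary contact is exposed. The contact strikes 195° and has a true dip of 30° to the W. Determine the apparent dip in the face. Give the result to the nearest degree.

30°

The strike is 195° and the section trends 100°; the acute angle between them is β = 85°.
tan α = tan 30° × sin 85° = 0.5774 × 0.9962 = 0.5752
α = arctan(0.5752) = 29.91°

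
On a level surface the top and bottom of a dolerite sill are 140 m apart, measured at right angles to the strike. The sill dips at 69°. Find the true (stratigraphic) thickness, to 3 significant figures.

True thickness t = w · sin(dip) = 140 × sin 69°
t = 140 × 0.9336 = 130.701 m

131 m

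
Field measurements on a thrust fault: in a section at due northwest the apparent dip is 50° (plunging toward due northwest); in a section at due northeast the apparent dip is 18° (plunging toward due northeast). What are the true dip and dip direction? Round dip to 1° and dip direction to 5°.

Each apparent-dip line lies in the plane. As unit vectors (x east, y north, z up), v₁ plunges 50°→due northwest and v₂ plunges 18°→due northeast.
Cross product v₁ × v₂ gives the pole to the plane: n ∝ (-0.375, 0.656, 0.611).
Dip δ = arctan(|n_h|/n_z) = arctan(0.755/0.611) = 51.0°.
Dip direction = atan2(-0.375, 0.656) = 330° (azimuth of n's horizontal projection).

true dip 51°, dip direction 330°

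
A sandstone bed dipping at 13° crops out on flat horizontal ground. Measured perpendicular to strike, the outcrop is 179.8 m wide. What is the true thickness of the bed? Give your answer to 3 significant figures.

True thickness t = w · sin(dip) = 179.8 × sin 13°
t = 179.8 × 0.2250 = 40.446 m

40.4 m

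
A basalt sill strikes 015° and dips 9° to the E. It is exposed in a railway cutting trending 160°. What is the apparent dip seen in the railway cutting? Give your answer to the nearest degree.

5°

Angle between strike (015°) and section (160°): β = 35°.
tan(apparent dip) = tan 9° · sin 35° = 0.0908
apparent dip = arctan 0.0908 = 5.19°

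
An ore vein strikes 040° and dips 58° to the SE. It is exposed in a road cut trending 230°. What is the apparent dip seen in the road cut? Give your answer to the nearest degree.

Angle between strike (040°) and section (230°): β = 10°.
tan α = tan 58° × sin 10° = 1.6003 × 0.1736 = 0.2779
α = arctan(0.2779) = 15.53°

16°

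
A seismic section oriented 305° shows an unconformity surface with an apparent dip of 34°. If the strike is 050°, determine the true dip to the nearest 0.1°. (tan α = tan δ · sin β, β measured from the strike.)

β = acute angle between strike 050° and section 305° = 75°.
tan(true dip) = tan 34° / sin 75° = 0.6983
true dip = arctan 0.6983 = 34.93°

34.9°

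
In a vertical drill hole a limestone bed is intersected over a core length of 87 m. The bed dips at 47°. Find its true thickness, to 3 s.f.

59.3 m

True thickness t = h · cos(dip) = 87 × cos 47°
t = 87 × 0.6820 = 59.334 m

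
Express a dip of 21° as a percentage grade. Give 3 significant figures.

grade % = 100 × tan 21° = 100 × 0.3839

38.4%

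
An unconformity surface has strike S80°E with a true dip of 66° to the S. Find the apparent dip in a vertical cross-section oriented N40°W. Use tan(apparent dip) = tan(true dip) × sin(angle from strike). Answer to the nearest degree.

The strike is S80°E and the section trends N40°W; the acute angle between them is β = 40°.
tan(apparent dip) = tan 66° · sin 40° = 1.4437
apparent dip = arctan 1.4437 = 55.29°

55°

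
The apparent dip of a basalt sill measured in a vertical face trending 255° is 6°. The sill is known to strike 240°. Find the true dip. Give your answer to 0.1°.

The section is 15° from the strike.
tan(true dip) = tan 6° / sin 15° = 0.4061
δ = arctan(0.4061) = 22.10°

22.1°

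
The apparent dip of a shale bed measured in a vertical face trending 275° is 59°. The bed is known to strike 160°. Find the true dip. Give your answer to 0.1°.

61.4°

The section is 65° from the strike.
tan δ = tan α / sin β = tan 59° / sin 65° = 1.6643 / 0.9063 = 1.8363
true dip = arctan 1.8363 = 61.43°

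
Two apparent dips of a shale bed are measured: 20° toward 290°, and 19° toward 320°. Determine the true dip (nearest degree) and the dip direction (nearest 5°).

The two traces are lines in the plane: v₁ = (sin 290°·cos 20°, cos 290°·cos 20°, −sin 20°), v₂ = (sin 320°·cos 19°, cos 320°·cos 19°, −sin 19°).
Cross product v₁ × v₂ gives the pole to the plane: n ∝ (-0.143, 0.080, 0.444).
True dip = arccos(n_z / |n|) = arccos(0.9383) = 20.2°.
Dip direction = atan2(-0.143, 0.080) = 299° (azimuth of n's horizontal projection).

true dip 20°, dip direction 300°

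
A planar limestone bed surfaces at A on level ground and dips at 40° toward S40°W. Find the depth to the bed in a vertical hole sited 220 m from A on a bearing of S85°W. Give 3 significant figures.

The hole lies 45° from the dip direction, so the down-dip offset is 220 × cos 45° = 155.56 m.
Depth = down-dip offset × tan(dip) = 155.56 × tan 40° = 155.56 × 0.8391
Depth = 130.53 m

131 m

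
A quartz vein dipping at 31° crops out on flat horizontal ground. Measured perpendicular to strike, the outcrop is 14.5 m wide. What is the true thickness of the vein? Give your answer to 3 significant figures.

True thickness t = w · sin(dip) = 14.5 × sin 31°
t = 14.5 × 0.5150 = 7.468 m

7.47 m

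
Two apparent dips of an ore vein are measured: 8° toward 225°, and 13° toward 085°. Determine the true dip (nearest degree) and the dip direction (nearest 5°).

true dip 29°, dip direction 150°

The two traces are lines in the plane: v₁ = (sin 225°·cos 8°, cos 225°·cos 8°, −sin 8°), v₂ = (sin 85°·cos 13°, cos 85°·cos 13°, −sin 13°).
Cross product v₁ × v₂ gives the pole to the plane: n ∝ (0.169, -0.293, 0.620).
tan δ = √(n_x²+n_y²)/n_z = 0.338/0.620, so δ = 28.6°.
Dip direction = atan2(0.169, -0.293) = 150° (azimuth of n's horizontal projection).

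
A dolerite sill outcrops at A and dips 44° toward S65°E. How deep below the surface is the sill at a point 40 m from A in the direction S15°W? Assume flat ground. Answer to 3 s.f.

6.71 m

The hole lies 80° from the dip direction, so the down-dip offset is 40 × cos 80° = 6.95 m.
Depth = down-dip offset × tan(dip) = 6.95 × tan 44° = 6.95 × 0.9657
Depth = 6.71 m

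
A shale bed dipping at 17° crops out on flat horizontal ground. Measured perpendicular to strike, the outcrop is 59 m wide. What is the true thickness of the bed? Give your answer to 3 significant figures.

17.2 m

True thickness t = w · sin(dip) = 59 × sin 17°
t = 59 × 0.2924 = 17.250 m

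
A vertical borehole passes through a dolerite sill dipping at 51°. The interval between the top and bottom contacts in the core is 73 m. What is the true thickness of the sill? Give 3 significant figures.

True thickness t = h · cos(dip) = 73 × cos 51°
t = 73 × 0.6293 = 45.940 m

45.9 m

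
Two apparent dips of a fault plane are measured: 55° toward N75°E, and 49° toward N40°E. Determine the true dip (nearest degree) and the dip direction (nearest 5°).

Represent each trace as a vector plunging at its apparent dip toward its trend (east-north-up frame): v₁ = (0.554, 0.148, -0.819), v₂ = (0.422, 0.503, -0.755).
The plane normal is n = v₁ × v₂ ∝ (0.300, 0.073, 0.216).
True dip = arccos(n_z / |n|) = arccos(0.5735) = 55.0°.
Dip direction = azimuth of (n_x, n_y) = atan2(0.300, 0.073) = 76°.

true dip 55°, dip direction 075°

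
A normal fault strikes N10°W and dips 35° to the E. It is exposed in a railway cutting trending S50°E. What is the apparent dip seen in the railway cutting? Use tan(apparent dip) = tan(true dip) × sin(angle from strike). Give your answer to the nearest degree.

24°

The strike is N10°W and the section trends S50°E; the acute angle between them is β = 40°.
tan(apparent dip) = tan 35° · sin 40° = 0.4501
apparent dip = arctan 0.4501 = 24.23°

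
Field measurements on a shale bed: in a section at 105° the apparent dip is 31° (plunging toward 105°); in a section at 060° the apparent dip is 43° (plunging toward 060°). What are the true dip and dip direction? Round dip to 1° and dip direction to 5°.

Each apparent-dip line lies in the plane. As unit vectors (x east, y north, z up), v₁ plunges 31°→105° and v₂ plunges 43°→060°.
n = v₁ × v₂ = (0.340, 0.238, 0.443) (taken with n_z > 0).
True dip = arccos(n_z / |n|) = arccos(0.7300) = 43.1°.
Dip direction = azimuth of (n_x, n_y) = atan2(0.340, 0.238) = 55°.

true dip 43°, dip direction 055°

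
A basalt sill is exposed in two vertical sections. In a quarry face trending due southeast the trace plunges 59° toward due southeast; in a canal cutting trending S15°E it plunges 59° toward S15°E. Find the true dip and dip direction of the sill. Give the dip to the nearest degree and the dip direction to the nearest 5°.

true dip 60°, dip direction 150°

Each apparent-dip line lies in the plane. As unit vectors (x east, y north, z up), v₁ plunges 59°→due southeast and v₂ plunges 59°→S15°E.
n = v₁ × v₂ = (0.114, -0.198, 0.133) (taken with n_z > 0).
True dip = arccos(n_z / |n|) = arccos(0.5020) = 59.9°.
The horizontal component of n points toward azimuth atan2(n_x, n_y) = 150°, the dip direction.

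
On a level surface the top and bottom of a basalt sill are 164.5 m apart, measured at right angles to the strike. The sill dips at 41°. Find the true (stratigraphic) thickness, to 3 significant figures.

108 m

True thickness t = w · sin(dip) = 164.5 × sin 41°
t = 164.5 × 0.6561 = 107.922 m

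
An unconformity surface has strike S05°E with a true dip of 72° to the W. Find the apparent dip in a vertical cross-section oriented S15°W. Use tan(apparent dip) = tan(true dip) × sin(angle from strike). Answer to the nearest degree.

46°

The strike is S05°E and the section trends S15°W; the acute angle between them is β = 20°.
tan α = tan 72° × sin 20° = 3.0777 × 0.3420 = 1.0526
apparent dip = arctan 1.0526 = 46.47°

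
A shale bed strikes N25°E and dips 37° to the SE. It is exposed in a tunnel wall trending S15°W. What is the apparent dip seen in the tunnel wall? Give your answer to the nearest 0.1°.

7.5°

The section lies 10° from the strike.
tan(apparent dip) = tan 37° · sin 10° = 0.1309
α = arctan(0.1309) = 7.45°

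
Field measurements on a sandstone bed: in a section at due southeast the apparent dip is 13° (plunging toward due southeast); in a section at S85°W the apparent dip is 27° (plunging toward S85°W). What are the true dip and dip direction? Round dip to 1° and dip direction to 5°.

The two traces are lines in the plane: v₁ = (sin 135°·cos 13°, cos 135°·cos 13°, −sin 13°), v₂ = (sin 265°·cos 27°, cos 265°·cos 27°, −sin 27°).
The plane normal is n = v₁ × v₂ ∝ (-0.295, -0.512, 0.665).
Dip δ = arctan(|n_h|/n_z) = arctan(0.591/0.665) = 41.6°.
Dip direction = atan2(-0.295, -0.512) = 210° (azimuth of n's horizontal projection).

true dip 42°, dip direction 210°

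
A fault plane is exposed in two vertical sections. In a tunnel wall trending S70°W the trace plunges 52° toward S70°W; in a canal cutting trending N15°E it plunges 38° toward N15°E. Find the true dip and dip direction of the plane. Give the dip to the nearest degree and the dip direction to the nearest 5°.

true dip 66°, dip direction 305°

The two traces are lines in the plane: v₁ = (sin 250°·cos 52°, cos 250°·cos 52°, −sin 52°), v₂ = (sin 15°·cos 38°, cos 15°·cos 38°, −sin 38°).
Cross product v₁ × v₂ gives the pole to the plane: n ∝ (-0.729, 0.517, 0.397).
True dip = arccos(n_z / |n|) = arccos(0.4062) = 66.0°.
Dip direction = atan2(-0.729, 0.517) = 305° (azimuth of n's horizontal projection).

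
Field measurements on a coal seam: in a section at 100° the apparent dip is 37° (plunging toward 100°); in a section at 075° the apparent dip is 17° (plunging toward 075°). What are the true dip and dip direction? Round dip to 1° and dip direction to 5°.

true dip 49°, dip direction 150°

The two traces are lines in the plane: v₁ = (sin 100°·cos 37°, cos 100°·cos 37°, −sin 37°), v₂ = (sin 75°·cos 17°, cos 75°·cos 17°, −sin 17°).
The plane normal is n = v₁ × v₂ ∝ (0.190, -0.326, 0.323).
True dip = arccos(n_z / |n|) = arccos(0.6503) = 49.4°.
Dip direction = azimuth of (n_x, n_y) = atan2(0.190, -0.326) = 150°.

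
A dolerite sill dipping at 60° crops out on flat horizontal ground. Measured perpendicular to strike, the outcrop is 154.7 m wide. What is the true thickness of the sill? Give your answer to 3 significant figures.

True thickness t = w · sin(dip) = 154.7 × sin 60°
t = 154.7 × 0.8660 = 133.974 m

134 m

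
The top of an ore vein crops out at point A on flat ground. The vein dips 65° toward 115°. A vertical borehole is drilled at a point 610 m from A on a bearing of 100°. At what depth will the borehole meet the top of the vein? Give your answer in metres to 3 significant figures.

The hole lies 15° from the dip direction, so the down-dip offset is 610 × cos 15° = 589.21 m.
Depth = down-dip offset × tan(dip) = 589.21 × tan 65° = 589.21 × 2.1445
Depth = 1263.58 m

1260 m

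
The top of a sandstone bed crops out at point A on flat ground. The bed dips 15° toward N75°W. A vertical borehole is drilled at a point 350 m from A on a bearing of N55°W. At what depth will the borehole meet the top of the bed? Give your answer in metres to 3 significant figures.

The hole lies 20° from the dip direction, so the down-dip offset is 350 × cos 20° = 328.89 m.
Depth = down-dip offset × tan(dip) = 328.89 × tan 15° = 328.89 × 0.2679
Depth = 88.13 m

88.1 m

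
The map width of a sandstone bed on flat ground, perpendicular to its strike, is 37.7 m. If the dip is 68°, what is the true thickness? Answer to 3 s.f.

35.0 m

True thickness t = w · sin(dip) = 37.7 × sin 68°
t = 37.7 × 0.9272 = 34.955 m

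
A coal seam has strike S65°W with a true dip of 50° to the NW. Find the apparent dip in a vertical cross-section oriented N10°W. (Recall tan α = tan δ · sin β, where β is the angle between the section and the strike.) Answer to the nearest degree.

The strike is S65°W and the section trends N10°W; the acute angle between them is β = 75°.
tan α = tan 50° × sin 75° = 1.1918 × 0.9659 = 1.1511
apparent dip = arctan 1.1511 = 49.02°

49°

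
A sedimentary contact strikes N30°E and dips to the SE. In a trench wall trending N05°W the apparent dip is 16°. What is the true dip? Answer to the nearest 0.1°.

The section is 35° from the strike.
tan(true dip) = tan 16° / sin 35° = 0.4999
true dip = arctan 0.4999 = 26.56°

26.6°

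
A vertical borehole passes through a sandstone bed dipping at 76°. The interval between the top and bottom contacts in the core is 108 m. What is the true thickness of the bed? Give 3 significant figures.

26.1 m

True thickness t = h · cos(dip) = 108 × cos 76°
t = 108 × 0.2419 = 26.128 m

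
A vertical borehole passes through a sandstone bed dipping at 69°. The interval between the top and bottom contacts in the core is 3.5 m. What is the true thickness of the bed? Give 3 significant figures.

True thickness t = h · cos(dip) = 3.5 × cos 69°
t = 3.5 × 0.3584 = 1.254 m

1.25 m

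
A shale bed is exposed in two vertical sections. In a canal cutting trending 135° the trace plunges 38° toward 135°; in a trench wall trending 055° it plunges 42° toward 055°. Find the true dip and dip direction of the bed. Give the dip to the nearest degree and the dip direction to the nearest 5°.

true dip 48°, dip direction 090°

Each apparent-dip line lies in the plane. As unit vectors (x east, y north, z up), v₁ plunges 38°→135° and v₂ plunges 42°→055°.
Cross product v₁ × v₂ gives the pole to the plane: n ∝ (0.635, -0.002, 0.577).
tan δ = √(n_x²+n_y²)/n_z = 0.635/0.577, so δ = 47.8°.
The horizontal component of n points toward azimuth atan2(n_x, n_y) = 90°, the dip direction.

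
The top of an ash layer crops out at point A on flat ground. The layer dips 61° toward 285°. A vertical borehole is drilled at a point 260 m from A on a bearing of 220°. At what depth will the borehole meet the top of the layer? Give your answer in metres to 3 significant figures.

The hole lies 65° from the dip direction, so the down-dip offset is 260 × cos 65° = 109.88 m.
Depth = down-dip offset × tan(dip) = 109.88 × tan 61° = 109.88 × 1.8040
Depth = 198.23 m

198 m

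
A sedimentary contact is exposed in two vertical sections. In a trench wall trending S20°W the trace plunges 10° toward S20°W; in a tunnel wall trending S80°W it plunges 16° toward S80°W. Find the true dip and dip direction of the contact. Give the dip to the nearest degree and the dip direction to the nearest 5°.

true dip 16°, dip direction 250°

Represent each trace as a vector plunging at its apparent dip toward its trend (east-north-up frame): v₁ = (-0.337, -0.925, -0.174), v₂ = (-0.947, -0.167, -0.276).
The plane normal is n = v₁ × v₂ ∝ (-0.226, -0.072, 0.820).
Dip δ = arctan(|n_h|/n_z) = arctan(0.237/0.820) = 16.1°.
The horizontal component of n points toward azimuth atan2(n_x, n_y) = 252°, the dip direction.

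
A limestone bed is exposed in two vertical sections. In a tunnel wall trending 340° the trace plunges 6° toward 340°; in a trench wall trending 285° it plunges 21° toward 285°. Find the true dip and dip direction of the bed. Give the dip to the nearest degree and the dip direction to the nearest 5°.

true dip 22°, dip direction 265°

Each apparent-dip line lies in the plane. As unit vectors (x east, y north, z up), v₁ plunges 6°→340° and v₂ plunges 21°→285°.
n = v₁ × v₂ = (-0.310, -0.028, 0.761) (taken with n_z > 0).
tan δ = √(n_x²+n_y²)/n_z = 0.311/0.761, so δ = 22.2°.
Dip direction = atan2(-0.310, -0.028) = 265° (azimuth of n's horizontal projection).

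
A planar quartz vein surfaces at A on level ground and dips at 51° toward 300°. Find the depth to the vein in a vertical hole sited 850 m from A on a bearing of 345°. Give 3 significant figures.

742 m

The hole lies 45° from the dip direction, so the down-dip offset is 850 × cos 45° = 601.04 m.
Depth = down-dip offset × tan(dip) = 601.04 × tan 51° = 601.04 × 1.2349
Depth = 742.22 m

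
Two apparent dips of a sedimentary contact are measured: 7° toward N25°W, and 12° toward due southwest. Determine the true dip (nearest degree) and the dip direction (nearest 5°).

Represent each trace as a vector plunging at its apparent dip toward its trend (east-north-up frame): v₁ = (-0.419, 0.900, -0.122), v₂ = (-0.692, -0.692, -0.208).
Cross product v₁ × v₂ gives the pole to the plane: n ∝ (-0.271, -0.003, 0.912).
tan δ = √(n_x²+n_y²)/n_z = 0.271/0.912, so δ = 16.6°.
Dip direction = azimuth of (n_x, n_y) = atan2(-0.271, -0.003) = 269°.

true dip 17°, dip direction 270°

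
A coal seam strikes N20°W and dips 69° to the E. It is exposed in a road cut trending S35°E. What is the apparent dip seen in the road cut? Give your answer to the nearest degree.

34°

The section lies 15° from the strike.
tan(apparent dip) = tan 69° · sin 15° = 0.6742
α = arctan(0.6742) = 33.99°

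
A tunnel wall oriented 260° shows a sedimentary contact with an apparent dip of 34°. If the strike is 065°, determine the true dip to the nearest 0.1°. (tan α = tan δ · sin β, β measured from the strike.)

69.0°

The section is 15° from the strike.
tan δ = tan α / sin β = tan 34° / sin 15° = 0.6745 / 0.2588 = 2.6061
true dip = arctan 2.6061 = 69.01°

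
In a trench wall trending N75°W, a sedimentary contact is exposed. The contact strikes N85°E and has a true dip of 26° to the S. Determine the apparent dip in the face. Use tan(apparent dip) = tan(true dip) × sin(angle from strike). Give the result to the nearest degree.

The strike is N85°E and the section trends N75°W; the acute angle between them is β = 20°.
tan(apparent dip) = tan 26° · sin 20° = 0.1668
apparent dip = arctan 0.1668 = 9.47°

9°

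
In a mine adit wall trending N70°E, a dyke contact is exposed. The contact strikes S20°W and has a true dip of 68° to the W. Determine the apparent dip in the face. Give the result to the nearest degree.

Angle between strike (S20°W) and section (N70°E): β = 50°.
tan α = tan 68° × sin 50° = 2.4751 × 0.7660 = 1.8960
α = arctan(1.8960) = 62.19°

62°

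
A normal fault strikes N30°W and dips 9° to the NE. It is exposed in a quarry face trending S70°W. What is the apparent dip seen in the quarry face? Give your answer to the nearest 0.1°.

The section lies 80° from the strike.
tan α = tan 9° × sin 80° = 0.1584 × 0.9848 = 0.1560
apparent dip = arctan 0.1560 = 8.87°

8.9°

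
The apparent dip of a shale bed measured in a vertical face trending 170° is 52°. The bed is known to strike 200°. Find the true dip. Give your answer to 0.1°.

68.7°

The section is 30° from the strike.
tan(true dip) = tan 52° / sin 30° = 2.5599
δ = arctan(2.5599) = 68.66°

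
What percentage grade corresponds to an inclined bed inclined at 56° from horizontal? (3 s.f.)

grade % = 100 × tan 56° = 100 × 1.4826

148%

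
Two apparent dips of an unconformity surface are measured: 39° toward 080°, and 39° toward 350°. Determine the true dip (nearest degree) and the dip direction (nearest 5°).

Represent each trace as a vector plunging at its apparent dip toward its trend (east-north-up frame): v₁ = (0.765, 0.135, -0.629), v₂ = (-0.135, 0.765, -0.629).
The plane normal is n = v₁ × v₂ ∝ (0.397, 0.567, 0.604).
Dip δ = arctan(|n_h|/n_z) = arctan(0.692/0.604) = 48.9°.
Dip direction = azimuth of (n_x, n_y) = atan2(0.397, 0.567) = 35°.

true dip 49°, dip direction 035°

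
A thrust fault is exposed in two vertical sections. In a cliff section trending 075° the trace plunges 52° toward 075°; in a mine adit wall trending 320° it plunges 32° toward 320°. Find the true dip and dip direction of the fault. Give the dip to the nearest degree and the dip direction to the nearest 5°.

Each apparent-dip line lies in the plane. As unit vectors (x east, y north, z up), v₁ plunges 52°→075° and v₂ plunges 32°→320°.
The plane normal is n = v₁ × v₂ ∝ (0.427, 0.745, 0.473).
tan δ = √(n_x²+n_y²)/n_z = 0.859/0.473, so δ = 61.1°.
The horizontal component of n points toward azimuth atan2(n_x, n_y) = 30°, the dip direction.

true dip 61°, dip direction 030°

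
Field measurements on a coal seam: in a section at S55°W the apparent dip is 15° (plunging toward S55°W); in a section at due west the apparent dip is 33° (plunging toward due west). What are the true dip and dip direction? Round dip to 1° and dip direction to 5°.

Represent each trace as a vector plunging at its apparent dip toward its trend (east-north-up frame): v₁ = (-0.791, -0.554, -0.259), v₂ = (-0.839, -0.000, -0.545).
Cross product v₁ × v₂ gives the pole to the plane: n ∝ (-0.302, 0.214, 0.465).
Dip δ = arctan(|n_h|/n_z) = arctan(0.370/0.465) = 38.5°.
Dip direction = atan2(-0.302, 0.214) = 305° (azimuth of n's horizontal projection).

true dip 39°, dip direction 305°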